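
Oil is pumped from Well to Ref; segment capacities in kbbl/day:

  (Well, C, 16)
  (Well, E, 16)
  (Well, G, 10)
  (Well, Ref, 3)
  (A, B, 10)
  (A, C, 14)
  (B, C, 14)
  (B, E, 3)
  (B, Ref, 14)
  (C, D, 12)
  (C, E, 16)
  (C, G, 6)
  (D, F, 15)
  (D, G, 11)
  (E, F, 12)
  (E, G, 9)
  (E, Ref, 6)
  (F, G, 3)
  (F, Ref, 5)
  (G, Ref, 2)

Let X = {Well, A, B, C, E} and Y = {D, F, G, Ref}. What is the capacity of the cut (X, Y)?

72

Edges leaving {Well, A, B, C, E}: Well→G (10), Well→Ref (3), B→Ref (14), C→D (12), C→G (6), E→F (12), E→G (9), E→Ref (6).
Cut capacity = 10 + 3 + 14 + 12 + 6 + 12 + 9 + 6 = 72.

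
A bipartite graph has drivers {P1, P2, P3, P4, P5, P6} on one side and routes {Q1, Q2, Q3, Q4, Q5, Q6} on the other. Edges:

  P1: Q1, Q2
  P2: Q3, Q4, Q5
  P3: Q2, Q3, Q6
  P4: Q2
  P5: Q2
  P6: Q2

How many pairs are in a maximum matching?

Unit-capacity flow: source→left, listed edges, right→sink; max matching = max flow.
Augmenting path P1→Q1 (+1); matched 1.
Augmenting path P2→Q3 (+1); matched 2.
Augmenting path P3→Q2 (+1); matched 3.
Augmenting path P4→Q2→P3→Q6 (+1); matched 4.
No augmenting path remains; maximum matching = 4.
König certificate: {P1, P2, P3, Q2} is a vertex cover of size 4 (every listed pair touches it), so no matching can be larger.

4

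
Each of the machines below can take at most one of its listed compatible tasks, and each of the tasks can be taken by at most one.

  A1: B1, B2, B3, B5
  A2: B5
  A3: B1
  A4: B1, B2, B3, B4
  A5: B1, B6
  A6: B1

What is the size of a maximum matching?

Unit-capacity flow: source→left, listed edges, right→sink; max matching = max flow.
Augmenting path A1→B1 (+1); matched 1.
Augmenting path A2→B5 (+1); matched 2.
Augmenting path A4→B2 (+1); matched 3.
Augmenting path A5→B6 (+1); matched 4.
Augmenting path A3→B1→A1→B3 (+1); matched 5.
No augmenting path remains; maximum matching = 5.
König certificate: {A1, A2, A4, A5, B1} is a vertex cover of size 5 (every listed pair touches it), so no matching can be larger.

5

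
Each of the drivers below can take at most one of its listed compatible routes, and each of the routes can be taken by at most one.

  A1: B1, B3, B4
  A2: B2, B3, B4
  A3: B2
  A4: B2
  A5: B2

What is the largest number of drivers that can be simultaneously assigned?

3

Unit-capacity flow: source→left, listed edges, right→sink; max matching = max flow.
Augmenting path A1→B1 (+1); matched 1.
Augmenting path A2→B2 (+1); matched 2.
Augmenting path A3→B2→A2→B3 (+1); matched 3.
No augmenting path remains; maximum matching = 3.
König certificate: {A1, A2, B2} is a vertex cover of size 3 (every listed pair touches it), so no matching can be larger.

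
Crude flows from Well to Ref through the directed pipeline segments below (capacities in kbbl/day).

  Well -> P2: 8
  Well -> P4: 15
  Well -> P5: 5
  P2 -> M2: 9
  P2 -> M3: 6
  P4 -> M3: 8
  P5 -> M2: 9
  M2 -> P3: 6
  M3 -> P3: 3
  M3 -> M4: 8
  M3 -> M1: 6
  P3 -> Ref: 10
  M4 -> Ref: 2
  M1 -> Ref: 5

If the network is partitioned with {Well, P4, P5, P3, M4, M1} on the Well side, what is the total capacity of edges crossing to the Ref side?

Edges leaving {Well, P4, P5, P3, M4, M1}: Well→P2 (8), P4→M3 (8), P5→M2 (9), P3→Ref (10), M4→Ref (2), M1→Ref (5).
Cut capacity = 8 + 8 + 9 + 10 + 2 + 5 = 42.

42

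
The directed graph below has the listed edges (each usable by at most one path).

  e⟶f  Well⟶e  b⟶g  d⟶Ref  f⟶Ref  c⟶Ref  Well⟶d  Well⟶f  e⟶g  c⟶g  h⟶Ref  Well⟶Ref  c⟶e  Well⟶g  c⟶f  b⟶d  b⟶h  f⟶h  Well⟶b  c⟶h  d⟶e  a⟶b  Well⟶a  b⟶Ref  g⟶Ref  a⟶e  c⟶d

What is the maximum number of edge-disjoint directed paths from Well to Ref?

Assign every edge capacity 1; by Menger, the answer equals the max flow.
Path Well→Ref (+1); total 1.
Path Well→b→Ref (+1); total 2.
Path Well→d→Ref (+1); total 3.
Path Well→f→Ref (+1); total 4.
Path Well→g→Ref (+1); total 5.
Path Well→a→b→h→Ref (+1); total 6.
No residual Well→Ref path; max flow = 6.
Certifying cut of size 6: {Well→Ref, b→Ref, d→Ref, f→Ref, g→Ref, h→Ref}.

6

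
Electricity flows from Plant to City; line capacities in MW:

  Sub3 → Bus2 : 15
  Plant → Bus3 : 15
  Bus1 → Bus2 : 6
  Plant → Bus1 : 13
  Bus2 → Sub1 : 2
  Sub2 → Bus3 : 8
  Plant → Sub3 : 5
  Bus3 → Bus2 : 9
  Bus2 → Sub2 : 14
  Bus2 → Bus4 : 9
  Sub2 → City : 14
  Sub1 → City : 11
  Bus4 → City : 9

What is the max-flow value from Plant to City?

20

Augment Plant→Sub3→Bus2→Bus4→City: bottleneck 5, flow now 5.
Augment Plant→Bus1→Bus2→Bus4→City: bottleneck 4, flow now 9.
Augment Plant→Bus1→Bus2→Sub1→City: bottleneck 2, flow now 11.
Augment Plant→Bus3→Bus2→Sub2→City: bottleneck 9, flow now 20.
No augmenting path remains; maximum flow = 20.
In the residual graph, reachable from Plant: {Plant, Bus1, Bus3}.
Min-cut edges: Plant→Sub3 (5), Bus1→Bus2 (6), Bus3→Bus2 (9); capacity 5 + 6 + 9 = 20.
This cut is saturated, so no flow can exceed 20.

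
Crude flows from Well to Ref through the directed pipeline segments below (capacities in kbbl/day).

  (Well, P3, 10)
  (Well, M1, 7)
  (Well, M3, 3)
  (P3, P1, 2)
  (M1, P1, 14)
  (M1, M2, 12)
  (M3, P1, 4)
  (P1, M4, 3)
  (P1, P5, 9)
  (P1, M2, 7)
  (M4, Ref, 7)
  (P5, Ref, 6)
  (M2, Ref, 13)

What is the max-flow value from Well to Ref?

12

Augment Well→M1→M2→Ref: bottleneck 7, flow now 7.
Augment Well→P3→P1→M4→Ref: bottleneck 2, flow now 9.
Augment Well→M3→P1→M4→Ref: bottleneck 1, flow now 10.
Augment Well→M3→P1→P5→Ref: bottleneck 2, flow now 12.
No augmenting path remains; maximum flow = 12.
In the residual graph, reachable from Well: {Well, P3}.
Min-cut edges: Well→M1 (7), Well→M3 (3), P3→P1 (2); capacity 7 + 3 + 2 = 12.
This cut is saturated, so no flow can exceed 12.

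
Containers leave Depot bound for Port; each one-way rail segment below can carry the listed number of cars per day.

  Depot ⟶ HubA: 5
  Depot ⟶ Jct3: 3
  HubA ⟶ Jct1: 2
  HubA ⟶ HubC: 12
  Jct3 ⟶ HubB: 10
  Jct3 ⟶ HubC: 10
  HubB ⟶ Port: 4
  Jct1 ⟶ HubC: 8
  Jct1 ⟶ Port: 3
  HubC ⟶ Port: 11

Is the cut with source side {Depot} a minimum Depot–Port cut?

Given cut capacity: 5 + 3 = 8.
Augment Depot→HubA→Jct1→Port: bottleneck 2, flow now 2.
Augment Depot→HubA→HubC→Port: bottleneck 3, flow now 5.
Augment Depot→Jct3→HubB→Port: bottleneck 3, flow now 8.
No augmenting path remains; maximum flow = 8.
Cut capacity 8 equals the max flow, so it is a minimum cut.

Yes — it is a minimum cut (capacity 8).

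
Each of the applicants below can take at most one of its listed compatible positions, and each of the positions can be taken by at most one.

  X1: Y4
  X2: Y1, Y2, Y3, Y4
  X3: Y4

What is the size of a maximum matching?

2

Unit-capacity flow: source→left, listed edges, right→sink; max matching = max flow.
Augmenting path X1→Y4 (+1); matched 1.
Augmenting path X2→Y1 (+1); matched 2.
No augmenting path remains; maximum matching = 2.
König certificate: {X2, Y4} is a vertex cover of size 2 (every listed pair touches it), so no matching can be larger.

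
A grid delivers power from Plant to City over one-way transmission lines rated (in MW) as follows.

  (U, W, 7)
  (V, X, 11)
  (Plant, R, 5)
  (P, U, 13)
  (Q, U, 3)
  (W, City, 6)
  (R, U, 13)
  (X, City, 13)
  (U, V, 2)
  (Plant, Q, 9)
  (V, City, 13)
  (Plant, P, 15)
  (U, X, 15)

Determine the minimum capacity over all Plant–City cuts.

21

Augment Plant→P→U→V→City: bottleneck 2, flow now 2.
Augment Plant→P→U→W→City: bottleneck 6, flow now 8.
Augment Plant→P→U→X→City: bottleneck 5, flow now 13.
Augment Plant→Q→U→X→City: bottleneck 3, flow now 16.
Augment Plant→R→U→X→City: bottleneck 5, flow now 21.
No augmenting path remains; maximum flow = 21.
By max-flow min-cut, the minimum cut capacity equals the max flow.
In the residual graph, reachable from Plant: {Plant, P, Q}.
Min-cut edges: Plant→R (5), P→U (13), Q→U (3); capacity 5 + 13 + 3 = 21.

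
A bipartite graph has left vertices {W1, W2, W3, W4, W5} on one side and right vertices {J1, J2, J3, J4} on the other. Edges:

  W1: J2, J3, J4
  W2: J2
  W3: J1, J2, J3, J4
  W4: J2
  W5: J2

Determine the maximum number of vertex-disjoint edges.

Unit-capacity flow: source→left, listed edges, right→sink; max matching = max flow.
Augmenting path W1→J2 (+1); matched 1.
Augmenting path W3→J1 (+1); matched 2.
Augmenting path W2→J2→W1→J3 (+1); matched 3.
No augmenting path remains; maximum matching = 3.
König certificate: {W1, W3, J2} is a vertex cover of size 3 (every listed pair touches it), so no matching can be larger.

3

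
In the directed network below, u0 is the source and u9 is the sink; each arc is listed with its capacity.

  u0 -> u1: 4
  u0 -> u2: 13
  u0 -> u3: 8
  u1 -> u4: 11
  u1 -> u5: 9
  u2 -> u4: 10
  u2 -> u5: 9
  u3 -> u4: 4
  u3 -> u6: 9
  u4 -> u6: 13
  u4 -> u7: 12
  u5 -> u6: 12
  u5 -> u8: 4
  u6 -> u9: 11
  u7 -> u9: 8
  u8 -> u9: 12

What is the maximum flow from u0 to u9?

Augment u0→u3→u6→u9: bottleneck 8, flow now 8.
Augment u0→u1→u4→u6→u9: bottleneck 3, flow now 11.
Augment u0→u1→u4→u7→u9: bottleneck 1, flow now 12.
Augment u0→u2→u4→u7→u9: bottleneck 7, flow now 19.
Augment u0→u2→u5→u8→u9: bottleneck 4, flow now 23.
No augmenting path remains; maximum flow = 23.
In the residual graph, reachable from u0: {u0, u1, u2, u3, u4, u5, u6, u7}.
Min-cut edges: u5→u8 (4), u6→u9 (11), u7→u9 (8); capacity 4 + 11 + 8 = 23.
This cut is saturated, so no flow can exceed 23.

23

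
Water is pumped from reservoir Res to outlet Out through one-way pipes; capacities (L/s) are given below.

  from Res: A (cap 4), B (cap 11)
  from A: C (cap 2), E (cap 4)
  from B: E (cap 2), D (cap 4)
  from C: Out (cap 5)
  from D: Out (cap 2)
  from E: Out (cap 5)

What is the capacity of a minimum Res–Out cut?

Augment Res→A→C→Out: bottleneck 2, flow now 2.
Augment Res→A→E→Out: bottleneck 2, flow now 4.
Augment Res→B→D→Out: bottleneck 2, flow now 6.
Augment Res→B→E→Out: bottleneck 2, flow now 8.
No augmenting path remains; maximum flow = 8.
By max-flow min-cut, the minimum cut capacity equals the max flow.
In the residual graph, reachable from Res: {Res, B, D}.
Min-cut edges: Res→A (4), B→E (2), D→Out (2); capacity 4 + 2 + 2 = 8.

8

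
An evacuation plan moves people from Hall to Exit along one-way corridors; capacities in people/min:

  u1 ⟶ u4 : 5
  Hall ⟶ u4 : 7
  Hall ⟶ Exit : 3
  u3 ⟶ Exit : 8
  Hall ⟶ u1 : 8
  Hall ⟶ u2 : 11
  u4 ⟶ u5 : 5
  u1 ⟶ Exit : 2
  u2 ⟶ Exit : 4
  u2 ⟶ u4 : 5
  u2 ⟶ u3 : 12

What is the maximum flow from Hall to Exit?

16

Augment Hall→Exit: bottleneck 3, flow now 3.
Augment Hall→u1→Exit: bottleneck 2, flow now 5.
Augment Hall→u2→Exit: bottleneck 4, flow now 9.
Augment Hall→u2→u3→Exit: bottleneck 7, flow now 16.
No augmenting path remains; maximum flow = 16.
In the residual graph, reachable from Hall: {Hall, u1, u4, u5}.
Min-cut edges: Hall→u2 (11), Hall→Exit (3), u1→Exit (2); capacity 11 + 3 + 2 = 16.
This cut is saturated, so no flow can exceed 16.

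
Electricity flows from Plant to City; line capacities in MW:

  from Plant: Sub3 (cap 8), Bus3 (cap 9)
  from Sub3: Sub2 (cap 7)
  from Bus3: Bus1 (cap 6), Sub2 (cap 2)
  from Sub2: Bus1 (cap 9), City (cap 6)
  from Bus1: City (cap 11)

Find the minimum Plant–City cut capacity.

15

Augment Plant→Sub3→Sub2→City: bottleneck 6, flow now 6.
Augment Plant→Bus3→Bus1→City: bottleneck 6, flow now 12.
Augment Plant→Sub3→Sub2→Bus1→City: bottleneck 1, flow now 13.
Augment Plant→Bus3→Sub2→Bus1→City: bottleneck 2, flow now 15.
No augmenting path remains; maximum flow = 15.
By max-flow min-cut, the minimum cut capacity equals the max flow.
In the residual graph, reachable from Plant: {Plant, Sub3, Bus3}.
Min-cut edges: Sub3→Sub2 (7), Bus3→Sub2 (2), Bus3→Bus1 (6); capacity 7 + 2 + 6 = 15.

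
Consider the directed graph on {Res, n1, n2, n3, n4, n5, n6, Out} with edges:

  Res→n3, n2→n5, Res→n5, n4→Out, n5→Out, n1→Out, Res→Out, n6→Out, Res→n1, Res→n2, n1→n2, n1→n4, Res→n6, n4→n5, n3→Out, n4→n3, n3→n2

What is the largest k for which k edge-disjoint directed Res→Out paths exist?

Assign every edge capacity 1; by Menger, the answer equals the max flow.
Path Res→Out (+1); total 1.
Path Res→n1→Out (+1); total 2.
Path Res→n3→Out (+1); total 3.
Path Res→n5→Out (+1); total 4.
Path Res→n6→Out (+1); total 5.
No residual Res→Out path; max flow = 5.
Certifying cut of size 5: {Res→Out, Res→n1, Res→n3, Res→n6, n5→Out}.

5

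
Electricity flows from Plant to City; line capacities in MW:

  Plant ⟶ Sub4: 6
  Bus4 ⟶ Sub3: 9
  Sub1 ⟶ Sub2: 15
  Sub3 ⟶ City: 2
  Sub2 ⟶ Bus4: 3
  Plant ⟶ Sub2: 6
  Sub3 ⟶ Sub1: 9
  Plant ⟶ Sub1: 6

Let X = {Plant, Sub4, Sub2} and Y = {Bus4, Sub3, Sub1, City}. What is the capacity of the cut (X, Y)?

9

Edges leaving {Plant, Sub4, Sub2}: Plant→Sub1 (6), Sub2→Bus4 (3).
Cut capacity = 6 + 3 = 9.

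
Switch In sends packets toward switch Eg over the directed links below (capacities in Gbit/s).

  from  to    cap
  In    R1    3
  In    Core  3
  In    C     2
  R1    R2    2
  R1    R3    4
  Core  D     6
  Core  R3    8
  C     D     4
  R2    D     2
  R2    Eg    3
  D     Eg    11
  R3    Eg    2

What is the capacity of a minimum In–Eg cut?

8

Augment In→R1→R2→Eg: bottleneck 2, flow now 2.
Augment In→R1→R3→Eg: bottleneck 1, flow now 3.
Augment In→Core→D→Eg: bottleneck 3, flow now 6.
Augment In→C→D→Eg: bottleneck 2, flow now 8.
No augmenting path remains; maximum flow = 8.
By max-flow min-cut, the minimum cut capacity equals the max flow.
In the residual graph, reachable from In: {In}.
Min-cut edges: In→R1 (3), In→Core (3), In→C (2); capacity 3 + 3 + 2 = 8.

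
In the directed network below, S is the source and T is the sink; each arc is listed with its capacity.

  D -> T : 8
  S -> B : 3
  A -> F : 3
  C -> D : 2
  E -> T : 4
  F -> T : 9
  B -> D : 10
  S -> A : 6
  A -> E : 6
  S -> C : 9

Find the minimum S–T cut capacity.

11

Augment S→A→E→T: bottleneck 4, flow now 4.
Augment S→A→F→T: bottleneck 2, flow now 6.
Augment S→B→D→T: bottleneck 3, flow now 9.
Augment S→C→D→T: bottleneck 2, flow now 11.
No augmenting path remains; maximum flow = 11.
By max-flow min-cut, the minimum cut capacity equals the max flow.
In the residual graph, reachable from S: {S, C}.
Min-cut edges: S→A (6), S→B (3), C→D (2); capacity 6 + 3 + 2 = 11.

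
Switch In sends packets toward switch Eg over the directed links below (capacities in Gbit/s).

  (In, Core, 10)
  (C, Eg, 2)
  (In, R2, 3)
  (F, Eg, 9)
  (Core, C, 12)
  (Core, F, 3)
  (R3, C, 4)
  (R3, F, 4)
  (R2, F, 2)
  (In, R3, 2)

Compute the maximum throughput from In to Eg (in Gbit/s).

Augment In→Core→F→Eg: bottleneck 3, flow now 3.
Augment In→Core→C→Eg: bottleneck 2, flow now 5.
Augment In→R2→F→Eg: bottleneck 2, flow now 7.
Augment In→R3→F→Eg: bottleneck 2, flow now 9.
No augmenting path remains; maximum flow = 9.
In the residual graph, reachable from In: {In, Core, R2, C}.
Min-cut edges: In→R3 (2), Core→F (3), R2→F (2), C→Eg (2); capacity 2 + 3 + 2 + 2 = 9.
This cut is saturated, so no flow can exceed 9.

9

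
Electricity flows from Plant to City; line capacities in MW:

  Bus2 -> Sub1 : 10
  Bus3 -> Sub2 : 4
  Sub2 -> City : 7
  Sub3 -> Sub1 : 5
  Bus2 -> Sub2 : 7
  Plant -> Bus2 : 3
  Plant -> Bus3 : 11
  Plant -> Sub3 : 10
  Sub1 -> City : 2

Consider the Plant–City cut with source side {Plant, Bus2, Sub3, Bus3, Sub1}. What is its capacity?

Edges leaving {Plant, Bus2, Sub3, Bus3, Sub1}: Bus2→Sub2 (7), Bus3→Sub2 (4), Sub1→City (2).
Cut capacity = 7 + 4 + 2 = 13.

13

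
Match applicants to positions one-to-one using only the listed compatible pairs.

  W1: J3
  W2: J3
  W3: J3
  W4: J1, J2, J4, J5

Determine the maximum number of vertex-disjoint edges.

Unit-capacity flow: source→left, listed edges, right→sink; max matching = max flow.
Augmenting path W1→J3 (+1); matched 1.
Augmenting path W4→J1 (+1); matched 2.
No augmenting path remains; maximum matching = 2.
König certificate: {W4, J3} is a vertex cover of size 2 (every listed pair touches it), so no matching can be larger.

2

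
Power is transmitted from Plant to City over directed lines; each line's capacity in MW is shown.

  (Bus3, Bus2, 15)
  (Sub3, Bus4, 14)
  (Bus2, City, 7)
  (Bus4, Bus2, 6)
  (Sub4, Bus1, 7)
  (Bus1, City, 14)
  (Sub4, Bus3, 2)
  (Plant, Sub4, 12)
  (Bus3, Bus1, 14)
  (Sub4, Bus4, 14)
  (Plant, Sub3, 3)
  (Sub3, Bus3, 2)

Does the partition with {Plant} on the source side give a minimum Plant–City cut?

Yes — it is a minimum cut (capacity 15).

Given cut capacity: 3 + 12 = 15.
Augment Plant→Sub4→Bus1→City: bottleneck 7, flow now 7.
Augment Plant→Sub3→Bus4→Bus2→City: bottleneck 3, flow now 10.
Augment Plant→Sub4→Bus4→Bus2→City: bottleneck 3, flow now 13.
Augment Plant→Sub4→Bus3→Bus2→City: bottleneck 1, flow now 14.
Augment Plant→Sub4→Bus3→Bus1→City: bottleneck 1, flow now 15.
No augmenting path remains; maximum flow = 15.
Cut capacity 15 equals the max flow, so it is a minimum cut.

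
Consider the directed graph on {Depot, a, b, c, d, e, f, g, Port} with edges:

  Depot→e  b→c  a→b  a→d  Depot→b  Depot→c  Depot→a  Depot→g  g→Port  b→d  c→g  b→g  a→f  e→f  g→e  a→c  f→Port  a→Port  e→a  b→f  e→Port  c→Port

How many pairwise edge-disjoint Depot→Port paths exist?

5

Assign every edge capacity 1; by Menger, the answer equals the max flow.
Path Depot→a→Port (+1); total 1.
Path Depot→c→Port (+1); total 2.
Path Depot→e→Port (+1); total 3.
Path Depot→g→Port (+1); total 4.
Path Depot→b→f→Port (+1); total 5.
No residual Depot→Port path; max flow = 5.
Certifying cut of size 5: {Depot→a, Depot→b, Depot→c, Depot→e, Depot→g}.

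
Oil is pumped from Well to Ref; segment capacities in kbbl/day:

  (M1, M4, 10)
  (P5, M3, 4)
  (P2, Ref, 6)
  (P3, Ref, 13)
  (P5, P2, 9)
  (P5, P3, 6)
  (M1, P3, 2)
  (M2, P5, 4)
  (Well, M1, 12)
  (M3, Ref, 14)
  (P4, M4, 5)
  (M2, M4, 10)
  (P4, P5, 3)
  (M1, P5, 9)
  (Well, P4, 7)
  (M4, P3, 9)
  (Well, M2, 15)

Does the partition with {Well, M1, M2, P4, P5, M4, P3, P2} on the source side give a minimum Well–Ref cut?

Yes — it is a minimum cut (capacity 23).

Given cut capacity: 4 + 13 + 6 = 23.
Augment Well→M1→P3→Ref: bottleneck 2, flow now 2.
Augment Well→M1→P5→M3→Ref: bottleneck 4, flow now 6.
Augment Well→M1→P5→P3→Ref: bottleneck 5, flow now 11.
Augment Well→M1→M4→P3→Ref: bottleneck 1, flow now 12.
Augment Well→M2→P5→P3→Ref: bottleneck 1, flow now 13.
Augment Well→M2→P5→P2→Ref: bottleneck 3, flow now 16.
Augment Well→M2→M4→P3→Ref: bottleneck 4, flow now 20.
Augment Well→P4→P5→P2→Ref: bottleneck 3, flow now 23.
No augmenting path remains; maximum flow = 23.
Cut capacity 23 equals the max flow, so it is a minimum cut.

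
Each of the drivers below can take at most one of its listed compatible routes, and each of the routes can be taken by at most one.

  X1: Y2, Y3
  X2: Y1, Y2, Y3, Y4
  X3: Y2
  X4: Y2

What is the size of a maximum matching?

Unit-capacity flow: source→left, listed edges, right→sink; max matching = max flow.
Augmenting path X1→Y2 (+1); matched 1.
Augmenting path X2→Y1 (+1); matched 2.
Augmenting path X3→Y2→X1→Y3 (+1); matched 3.
No augmenting path remains; maximum matching = 3.
König certificate: {X1, X2, Y2} is a vertex cover of size 3 (every listed pair touches it), so no matching can be larger.

3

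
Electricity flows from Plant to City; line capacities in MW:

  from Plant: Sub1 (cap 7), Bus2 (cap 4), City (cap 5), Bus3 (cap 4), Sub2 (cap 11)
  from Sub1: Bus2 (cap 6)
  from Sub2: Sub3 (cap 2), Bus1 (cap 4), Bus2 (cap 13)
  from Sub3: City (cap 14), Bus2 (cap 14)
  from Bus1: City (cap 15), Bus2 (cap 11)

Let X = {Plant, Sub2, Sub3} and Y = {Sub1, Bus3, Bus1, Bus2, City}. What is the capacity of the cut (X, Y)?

65

Edges leaving {Plant, Sub2, Sub3}: Plant→Sub1 (7), Plant→Bus3 (4), Plant→Bus2 (4), Plant→City (5), Sub2→Bus1 (4), Sub2→Bus2 (13), Sub3→Bus2 (14), Sub3→City (14).
Cut capacity = 7 + 4 + 4 + 5 + 4 + 13 + 14 + 14 = 65.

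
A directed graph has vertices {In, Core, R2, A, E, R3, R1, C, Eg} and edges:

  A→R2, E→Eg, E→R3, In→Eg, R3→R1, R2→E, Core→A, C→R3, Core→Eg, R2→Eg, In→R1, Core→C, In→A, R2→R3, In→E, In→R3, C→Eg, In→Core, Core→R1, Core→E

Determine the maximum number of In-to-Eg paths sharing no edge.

Assign every edge capacity 1; by Menger, the answer equals the max flow.
Path In→Eg (+1); total 1.
Path In→Core→Eg (+1); total 2.
Path In→E→Eg (+1); total 3.
Path In→A→R2→Eg (+1); total 4.
No residual In→Eg path; max flow = 4.
Certifying cut of size 4: {In→A, In→Core, In→E, In→Eg}.

4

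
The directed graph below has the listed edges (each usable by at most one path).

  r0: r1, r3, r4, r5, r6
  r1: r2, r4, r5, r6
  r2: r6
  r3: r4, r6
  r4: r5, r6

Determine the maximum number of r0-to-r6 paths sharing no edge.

4

Assign every edge capacity 1; by Menger, the answer equals the max flow.
Path r0→r6 (+1); total 1.
Path r0→r1→r6 (+1); total 2.
Path r0→r3→r6 (+1); total 3.
Path r0→r4→r6 (+1); total 4.
No residual r0→r6 path; max flow = 4.
Certifying cut of size 4: {r0→r1, r0→r3, r0→r4, r0→r6}.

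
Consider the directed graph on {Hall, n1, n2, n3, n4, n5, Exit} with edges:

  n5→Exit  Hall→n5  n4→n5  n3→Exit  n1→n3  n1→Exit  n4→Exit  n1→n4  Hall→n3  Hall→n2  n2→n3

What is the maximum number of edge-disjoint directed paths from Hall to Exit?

Assign every edge capacity 1; by Menger, the answer equals the max flow.
Path Hall→n3→Exit (+1); total 1.
Path Hall→n5→Exit (+1); total 2.
No residual Hall→Exit path; max flow = 2.
Certifying cut of size 2: {Hall→n5, n3→Exit}.

2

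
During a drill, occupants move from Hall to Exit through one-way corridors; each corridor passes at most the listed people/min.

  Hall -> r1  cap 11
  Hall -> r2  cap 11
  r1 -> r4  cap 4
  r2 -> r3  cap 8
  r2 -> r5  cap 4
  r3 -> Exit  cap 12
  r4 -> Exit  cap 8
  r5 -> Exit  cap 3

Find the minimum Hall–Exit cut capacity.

15

Augment Hall→r1→r4→Exit: bottleneck 4, flow now 4.
Augment Hall→r2→r3→Exit: bottleneck 8, flow now 12.
Augment Hall→r2→r5→Exit: bottleneck 3, flow now 15.
No augmenting path remains; maximum flow = 15.
By max-flow min-cut, the minimum cut capacity equals the max flow.
In the residual graph, reachable from Hall: {Hall, r1}.
Min-cut edges: Hall→r2 (11), r1→r4 (4); capacity 11 + 4 = 15.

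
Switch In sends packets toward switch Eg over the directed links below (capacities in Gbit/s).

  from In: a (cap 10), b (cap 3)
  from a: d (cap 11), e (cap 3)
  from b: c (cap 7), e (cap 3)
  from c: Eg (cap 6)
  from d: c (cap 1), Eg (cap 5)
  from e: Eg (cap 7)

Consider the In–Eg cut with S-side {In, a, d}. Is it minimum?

Given cut capacity: 3 + 3 + 1 + 5 = 12.
Augment In→a→d→Eg: bottleneck 5, flow now 5.
Augment In→a→e→Eg: bottleneck 3, flow now 8.
Augment In→b→c→Eg: bottleneck 3, flow now 11.
Augment In→a→d→c→Eg: bottleneck 1, flow now 12.
No augmenting path remains; maximum flow = 12.
Cut capacity 12 equals the max flow, so it is a minimum cut.

Yes — it is a minimum cut (capacity 12).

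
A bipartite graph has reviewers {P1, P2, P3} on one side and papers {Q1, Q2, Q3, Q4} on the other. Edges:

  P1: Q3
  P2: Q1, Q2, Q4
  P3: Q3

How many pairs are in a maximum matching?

Unit-capacity flow: source→left, listed edges, right→sink; max matching = max flow.
Augmenting path P1→Q3 (+1); matched 1.
Augmenting path P2→Q1 (+1); matched 2.
No augmenting path remains; maximum matching = 2.
König certificate: {P2, Q3} is a vertex cover of size 2 (every listed pair touches it), so no matching can be larger.

2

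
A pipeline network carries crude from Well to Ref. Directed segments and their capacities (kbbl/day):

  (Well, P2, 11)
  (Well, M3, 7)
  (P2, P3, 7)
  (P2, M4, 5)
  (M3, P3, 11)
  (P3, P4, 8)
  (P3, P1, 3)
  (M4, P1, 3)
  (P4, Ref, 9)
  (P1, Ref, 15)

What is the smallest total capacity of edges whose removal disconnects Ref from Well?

Augment Well→P2→P3→P4→Ref: bottleneck 7, flow now 7.
Augment Well→P2→M4→P1→Ref: bottleneck 3, flow now 10.
Augment Well→M3→P3→P4→Ref: bottleneck 1, flow now 11.
Augment Well→M3→P3→P1→Ref: bottleneck 3, flow now 14.
No augmenting path remains; maximum flow = 14.
By max-flow min-cut, the minimum cut capacity equals the max flow.
In the residual graph, reachable from Well: {Well, P2, M3, P3, M4}.
Min-cut edges: P3→P4 (8), P3→P1 (3), M4→P1 (3); capacity 8 + 3 + 3 = 14.

14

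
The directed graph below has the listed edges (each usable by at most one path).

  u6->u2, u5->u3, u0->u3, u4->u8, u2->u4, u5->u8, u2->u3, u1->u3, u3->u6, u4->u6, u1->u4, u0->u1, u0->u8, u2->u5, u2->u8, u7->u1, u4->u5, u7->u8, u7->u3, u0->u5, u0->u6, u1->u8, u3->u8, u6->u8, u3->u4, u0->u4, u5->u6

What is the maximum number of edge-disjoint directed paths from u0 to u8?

6

Assign every edge capacity 1; by Menger, the answer equals the max flow.
Path u0→u8 (+1); total 1.
Path u0→u1→u8 (+1); total 2.
Path u0→u3→u8 (+1); total 3.
Path u0→u4→u8 (+1); total 4.
Path u0→u5→u8 (+1); total 5.
Path u0→u6→u8 (+1); total 6.
No residual u0→u8 path; max flow = 6.
Certifying cut of size 6: {u0→u1, u0→u3, u0→u4, u0→u5, u0→u6, u0→u8}.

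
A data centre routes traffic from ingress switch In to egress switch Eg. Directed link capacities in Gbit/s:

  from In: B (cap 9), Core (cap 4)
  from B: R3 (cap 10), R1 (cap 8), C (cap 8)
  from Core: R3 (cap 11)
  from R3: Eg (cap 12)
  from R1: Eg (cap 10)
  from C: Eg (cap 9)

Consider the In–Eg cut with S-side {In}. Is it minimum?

Yes — it is a minimum cut (capacity 13).

Given cut capacity: 9 + 4 = 13.
Augment In→B→R3→Eg: bottleneck 9, flow now 9.
Augment In→Core→R3→Eg: bottleneck 3, flow now 12.
Augment In→Core→R3→B→R1→Eg: bottleneck 1, flow now 13. (uses reverse residual edge)
No augmenting path remains; maximum flow = 13.
Cut capacity 13 equals the max flow, so it is a minimum cut.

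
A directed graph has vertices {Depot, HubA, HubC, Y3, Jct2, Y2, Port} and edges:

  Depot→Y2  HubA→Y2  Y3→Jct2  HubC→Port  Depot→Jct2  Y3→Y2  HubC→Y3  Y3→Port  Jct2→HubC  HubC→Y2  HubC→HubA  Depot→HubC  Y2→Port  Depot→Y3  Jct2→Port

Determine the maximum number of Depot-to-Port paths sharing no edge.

Assign every edge capacity 1; by Menger, the answer equals the max flow.
Path Depot→HubC→Port (+1); total 1.
Path Depot→Y3→Port (+1); total 2.
Path Depot→Jct2→Port (+1); total 3.
Path Depot→Y2→Port (+1); total 4.
No residual Depot→Port path; max flow = 4.
Certifying cut of size 4: {Depot→HubC, Depot→Jct2, Depot→Y2, Depot→Y3}.

4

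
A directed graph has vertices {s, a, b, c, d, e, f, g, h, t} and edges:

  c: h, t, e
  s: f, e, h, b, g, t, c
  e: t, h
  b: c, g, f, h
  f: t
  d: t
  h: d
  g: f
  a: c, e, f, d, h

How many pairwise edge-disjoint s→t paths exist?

Assign every edge capacity 1; by Menger, the answer equals the max flow.
Path s→t (+1); total 1.
Path s→c→t (+1); total 2.
Path s→e→t (+1); total 3.
Path s→f→t (+1); total 4.
Path s→h→d→t (+1); total 5.
No residual s→t path; max flow = 5.
Certifying cut of size 5: {c→t, e→t, f→t, h→d, s→t}.

5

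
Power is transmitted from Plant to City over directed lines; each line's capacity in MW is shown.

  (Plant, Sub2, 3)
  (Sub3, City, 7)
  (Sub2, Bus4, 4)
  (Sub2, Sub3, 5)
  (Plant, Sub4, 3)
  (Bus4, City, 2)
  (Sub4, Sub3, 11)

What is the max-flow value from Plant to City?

Augment Plant→Sub2→Bus4→City: bottleneck 2, flow now 2.
Augment Plant→Sub2→Sub3→City: bottleneck 1, flow now 3.
Augment Plant→Sub4→Sub3→City: bottleneck 3, flow now 6.
No augmenting path remains; maximum flow = 6.
In the residual graph, reachable from Plant: {Plant}.
Min-cut edges: Plant→Sub2 (3), Plant→Sub4 (3); capacity 3 + 3 = 6.
This cut is saturated, so no flow can exceed 6.

6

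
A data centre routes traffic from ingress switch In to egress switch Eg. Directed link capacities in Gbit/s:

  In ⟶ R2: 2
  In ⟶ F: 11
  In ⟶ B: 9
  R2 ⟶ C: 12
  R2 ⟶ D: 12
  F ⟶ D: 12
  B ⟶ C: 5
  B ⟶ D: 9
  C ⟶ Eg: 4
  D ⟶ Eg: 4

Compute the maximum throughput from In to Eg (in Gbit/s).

8

Augment In→R2→C→Eg: bottleneck 2, flow now 2.
Augment In→F→D→Eg: bottleneck 4, flow now 6.
Augment In→B→C→Eg: bottleneck 2, flow now 8.
No augmenting path remains; maximum flow = 8.
In the residual graph, reachable from In: {In, R2, F, B, C, D}.
Min-cut edges: C→Eg (4), D→Eg (4); capacity 4 + 4 = 8.
This cut is saturated, so no flow can exceed 8.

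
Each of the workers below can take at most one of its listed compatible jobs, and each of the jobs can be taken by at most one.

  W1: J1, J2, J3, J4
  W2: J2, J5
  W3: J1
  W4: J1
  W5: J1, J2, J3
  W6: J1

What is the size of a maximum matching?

4

Unit-capacity flow: source→left, listed edges, right→sink; max matching = max flow.
Augmenting path W1→J1 (+1); matched 1.
Augmenting path W2→J2 (+1); matched 2.
Augmenting path W5→J3 (+1); matched 3.
Augmenting path W3→J1→W1→J4 (+1); matched 4.
No augmenting path remains; maximum matching = 4.
König certificate: {W1, W2, W5, J1} is a vertex cover of size 4 (every listed pair touches it), so no matching can be larger.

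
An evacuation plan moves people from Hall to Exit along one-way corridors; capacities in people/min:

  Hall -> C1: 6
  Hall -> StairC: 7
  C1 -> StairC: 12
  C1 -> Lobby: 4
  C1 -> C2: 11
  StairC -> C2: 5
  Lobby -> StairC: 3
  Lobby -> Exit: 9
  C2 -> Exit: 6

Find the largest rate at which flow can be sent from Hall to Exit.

Augment Hall→C1→Lobby→Exit: bottleneck 4, flow now 4.
Augment Hall→C1→C2→Exit: bottleneck 2, flow now 6.
Augment Hall→StairC→C2→Exit: bottleneck 4, flow now 10.
No augmenting path remains; maximum flow = 10.
In the residual graph, reachable from Hall: {Hall, C1, StairC, C2}.
Min-cut edges: C1→Lobby (4), C2→Exit (6); capacity 4 + 6 = 10.
This cut is saturated, so no flow can exceed 10.

10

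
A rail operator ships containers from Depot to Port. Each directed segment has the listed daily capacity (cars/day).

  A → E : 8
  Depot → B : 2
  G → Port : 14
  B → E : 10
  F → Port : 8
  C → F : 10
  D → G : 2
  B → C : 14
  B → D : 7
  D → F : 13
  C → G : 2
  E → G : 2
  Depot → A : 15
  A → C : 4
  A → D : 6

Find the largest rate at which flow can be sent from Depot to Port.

Augment Depot→A→C→F→Port: bottleneck 4, flow now 4.
Augment Depot→A→D→F→Port: bottleneck 4, flow now 8.
Augment Depot→A→D→G→Port: bottleneck 2, flow now 10.
Augment Depot→A→E→G→Port: bottleneck 2, flow now 12.
Augment Depot→B→C→G→Port: bottleneck 2, flow now 14.
No augmenting path remains; maximum flow = 14.
In the residual graph, reachable from Depot: {Depot, A, E}.
Min-cut edges: Depot→B (2), A→C (4), A→D (6), E→G (2); capacity 2 + 4 + 6 + 2 = 14.
This cut is saturated, so no flow can exceed 14.

14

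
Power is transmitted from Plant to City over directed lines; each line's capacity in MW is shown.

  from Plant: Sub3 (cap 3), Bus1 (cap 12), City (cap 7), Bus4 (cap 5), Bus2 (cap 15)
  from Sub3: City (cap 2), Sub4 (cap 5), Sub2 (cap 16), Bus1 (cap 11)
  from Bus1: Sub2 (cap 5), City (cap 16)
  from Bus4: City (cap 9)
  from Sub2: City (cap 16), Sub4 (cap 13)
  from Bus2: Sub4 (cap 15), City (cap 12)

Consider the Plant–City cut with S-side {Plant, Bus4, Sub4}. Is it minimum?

No — its capacity is 46, but the minimum cut has capacity 39.

Given cut capacity: 3 + 12 + 15 + 7 + 9 = 46.
Augment Plant→City: bottleneck 7, flow now 7.
Augment Plant→Sub3→City: bottleneck 2, flow now 9.
Augment Plant→Bus1→City: bottleneck 12, flow now 21.
Augment Plant→Bus4→City: bottleneck 5, flow now 26.
Augment Plant→Bus2→City: bottleneck 12, flow now 38.
Augment Plant→Sub3→Bus1→City: bottleneck 1, flow now 39.
No augmenting path remains; maximum flow = 39.
In the residual graph, reachable from Plant: {Plant, Bus2, Sub4}.
Min-cut edges: Plant→Sub3 (3), Plant→Bus1 (12), Plant→Bus4 (5), Plant→City (7), Bus2→City (12); capacity 3 + 12 + 5 + 7 + 12 = 39.
Cut capacity 46 exceeds the max flow 39, so it is not minimum.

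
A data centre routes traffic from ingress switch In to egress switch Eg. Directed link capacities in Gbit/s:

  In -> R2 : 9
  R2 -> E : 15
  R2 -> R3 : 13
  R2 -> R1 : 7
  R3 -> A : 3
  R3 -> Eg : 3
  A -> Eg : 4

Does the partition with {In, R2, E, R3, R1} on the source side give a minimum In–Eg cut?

Yes — it is a minimum cut (capacity 6).

Given cut capacity: 3 + 3 = 6.
Augment In→R2→R3→Eg: bottleneck 3, flow now 3.
Augment In→R2→R3→A→Eg: bottleneck 3, flow now 6.
No augmenting path remains; maximum flow = 6.
Cut capacity 6 equals the max flow, so it is a minimum cut.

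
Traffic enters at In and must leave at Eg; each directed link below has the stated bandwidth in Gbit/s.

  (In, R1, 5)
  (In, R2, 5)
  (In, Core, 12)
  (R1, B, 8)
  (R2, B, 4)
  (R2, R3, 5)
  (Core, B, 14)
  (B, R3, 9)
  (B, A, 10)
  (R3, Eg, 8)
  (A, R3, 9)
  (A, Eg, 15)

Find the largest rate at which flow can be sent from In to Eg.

18

Augment In→R2→R3→Eg: bottleneck 5, flow now 5.
Augment In→R1→B→R3→Eg: bottleneck 3, flow now 8.
Augment In→R1→B→A→Eg: bottleneck 2, flow now 10.
Augment In→Core→B→A→Eg: bottleneck 8, flow now 18.
No augmenting path remains; maximum flow = 18.
In the residual graph, reachable from In: {In, R1, R2, Core, B, R3}.
Min-cut edges: B→A (10), R3→Eg (8); capacity 10 + 8 = 18.
This cut is saturated, so no flow can exceed 18.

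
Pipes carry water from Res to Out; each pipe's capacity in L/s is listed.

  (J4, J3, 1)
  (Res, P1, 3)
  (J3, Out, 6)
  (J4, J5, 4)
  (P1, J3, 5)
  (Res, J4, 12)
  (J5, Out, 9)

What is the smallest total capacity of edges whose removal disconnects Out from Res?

8

Augment Res→J4→J5→Out: bottleneck 4, flow now 4.
Augment Res→J4→J3→Out: bottleneck 1, flow now 5.
Augment Res→P1→J3→Out: bottleneck 3, flow now 8.
No augmenting path remains; maximum flow = 8.
By max-flow min-cut, the minimum cut capacity equals the max flow.
In the residual graph, reachable from Res: {Res, J4}.
Min-cut edges: Res→P1 (3), J4→J5 (4), J4→J3 (1); capacity 3 + 4 + 1 = 8.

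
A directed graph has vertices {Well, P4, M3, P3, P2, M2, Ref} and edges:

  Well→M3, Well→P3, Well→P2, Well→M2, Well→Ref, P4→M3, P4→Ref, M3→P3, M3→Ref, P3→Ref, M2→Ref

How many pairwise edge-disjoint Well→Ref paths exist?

Assign every edge capacity 1; by Menger, the answer equals the max flow.
Path Well→Ref (+1); total 1.
Path Well→M3→Ref (+1); total 2.
Path Well→P3→Ref (+1); total 3.
Path Well→M2→Ref (+1); total 4.
No residual Well→Ref path; max flow = 4.
Certifying cut of size 4: {Well→M2, Well→M3, Well→P3, Well→Ref}.

4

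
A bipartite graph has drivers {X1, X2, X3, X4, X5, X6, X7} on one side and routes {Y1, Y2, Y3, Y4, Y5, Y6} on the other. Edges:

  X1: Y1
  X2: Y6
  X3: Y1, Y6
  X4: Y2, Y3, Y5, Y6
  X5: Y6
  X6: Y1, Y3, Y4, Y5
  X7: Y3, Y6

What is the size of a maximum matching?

5

Unit-capacity flow: source→left, listed edges, right→sink; max matching = max flow.
Augmenting path X1→Y1 (+1); matched 1.
Augmenting path X2→Y6 (+1); matched 2.
Augmenting path X4→Y2 (+1); matched 3.
Augmenting path X6→Y3 (+1); matched 4.
Augmenting path X7→Y3→X6→Y4 (+1); matched 5.
No augmenting path remains; maximum matching = 5.
König certificate: {X4, X6, X7, Y1, Y6} is a vertex cover of size 5 (every listed pair touches it), so no matching can be larger.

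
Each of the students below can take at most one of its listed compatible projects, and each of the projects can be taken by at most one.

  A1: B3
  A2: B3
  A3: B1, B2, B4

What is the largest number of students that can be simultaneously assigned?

Unit-capacity flow: source→left, listed edges, right→sink; max matching = max flow.
Augmenting path A1→B3 (+1); matched 1.
Augmenting path A3→B1 (+1); matched 2.
No augmenting path remains; maximum matching = 2.
König certificate: {A3, B3} is a vertex cover of size 2 (every listed pair touches it), so no matching can be larger.

2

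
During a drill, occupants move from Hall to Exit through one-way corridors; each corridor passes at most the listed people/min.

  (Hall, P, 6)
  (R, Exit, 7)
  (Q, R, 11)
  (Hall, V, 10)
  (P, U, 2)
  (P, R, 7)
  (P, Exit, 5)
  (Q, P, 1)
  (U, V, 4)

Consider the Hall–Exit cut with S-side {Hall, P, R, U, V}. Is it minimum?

Given cut capacity: 5 + 7 = 12.
Augment Hall→P→Exit: bottleneck 5, flow now 5.
Augment Hall→P→R→Exit: bottleneck 1, flow now 6.
No augmenting path remains; maximum flow = 6.
In the residual graph, reachable from Hall: {Hall, V}.
Min-cut edges: Hall→P (6); capacity 6 = 6.
Cut capacity 12 exceeds the max flow 6, so it is not minimum.

No — its capacity is 12, but the minimum cut has capacity 6.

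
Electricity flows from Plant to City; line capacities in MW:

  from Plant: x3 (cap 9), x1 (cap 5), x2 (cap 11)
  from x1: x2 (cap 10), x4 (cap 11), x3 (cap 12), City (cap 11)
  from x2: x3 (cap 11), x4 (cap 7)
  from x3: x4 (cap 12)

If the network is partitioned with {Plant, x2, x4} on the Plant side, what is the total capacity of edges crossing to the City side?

25

Edges leaving {Plant, x2, x4}: Plant→x1 (5), Plant→x3 (9), x2→x3 (11).
Cut capacity = 5 + 9 + 11 = 25.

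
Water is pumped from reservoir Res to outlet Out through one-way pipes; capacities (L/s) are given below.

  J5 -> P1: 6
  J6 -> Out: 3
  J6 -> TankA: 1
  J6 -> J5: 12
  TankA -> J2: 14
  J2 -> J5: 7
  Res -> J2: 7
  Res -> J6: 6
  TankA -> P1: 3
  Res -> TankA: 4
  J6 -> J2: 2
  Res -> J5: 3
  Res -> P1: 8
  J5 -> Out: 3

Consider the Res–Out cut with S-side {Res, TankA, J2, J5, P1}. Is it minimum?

Given cut capacity: 6 + 3 = 9.
Augment Res→J6→Out: bottleneck 3, flow now 3.
Augment Res→J5→Out: bottleneck 3, flow now 6.
No augmenting path remains; maximum flow = 6.
In the residual graph, reachable from Res: {Res, TankA, J6, J2, J5, P1}.
Min-cut edges: J6→Out (3), J5→Out (3); capacity 3 + 3 = 6.
Cut capacity 9 exceeds the max flow 6, so it is not minimum.

No — its capacity is 9, but the minimum cut has capacity 6.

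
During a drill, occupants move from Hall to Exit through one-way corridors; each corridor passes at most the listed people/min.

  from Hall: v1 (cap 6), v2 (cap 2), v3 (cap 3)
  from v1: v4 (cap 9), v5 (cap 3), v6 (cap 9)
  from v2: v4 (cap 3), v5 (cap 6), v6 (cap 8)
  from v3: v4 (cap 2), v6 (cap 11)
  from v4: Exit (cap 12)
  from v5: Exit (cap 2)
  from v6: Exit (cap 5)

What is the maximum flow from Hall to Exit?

11

Augment Hall→v1→v4→Exit: bottleneck 6, flow now 6.
Augment Hall→v2→v4→Exit: bottleneck 2, flow now 8.
Augment Hall→v3→v4→Exit: bottleneck 2, flow now 10.
Augment Hall→v3→v6→Exit: bottleneck 1, flow now 11.
No augmenting path remains; maximum flow = 11.
In the residual graph, reachable from Hall: {Hall}.
Min-cut edges: Hall→v1 (6), Hall→v2 (2), Hall→v3 (3); capacity 6 + 2 + 3 = 11.
This cut is saturated, so no flow can exceed 11.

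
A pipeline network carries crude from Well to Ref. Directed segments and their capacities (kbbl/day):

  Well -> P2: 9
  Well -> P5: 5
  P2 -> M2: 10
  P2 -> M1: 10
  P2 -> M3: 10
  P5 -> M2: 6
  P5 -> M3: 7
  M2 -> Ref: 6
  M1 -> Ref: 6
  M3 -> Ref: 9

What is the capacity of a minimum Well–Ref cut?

Augment Well→P2→M2→Ref: bottleneck 6, flow now 6.
Augment Well→P2→M1→Ref: bottleneck 3, flow now 9.
Augment Well→P5→M3→Ref: bottleneck 5, flow now 14.
No augmenting path remains; maximum flow = 14.
By max-flow min-cut, the minimum cut capacity equals the max flow.
In the residual graph, reachable from Well: {Well}.
Min-cut edges: Well→P2 (9), Well→P5 (5); capacity 9 + 5 = 14.

14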